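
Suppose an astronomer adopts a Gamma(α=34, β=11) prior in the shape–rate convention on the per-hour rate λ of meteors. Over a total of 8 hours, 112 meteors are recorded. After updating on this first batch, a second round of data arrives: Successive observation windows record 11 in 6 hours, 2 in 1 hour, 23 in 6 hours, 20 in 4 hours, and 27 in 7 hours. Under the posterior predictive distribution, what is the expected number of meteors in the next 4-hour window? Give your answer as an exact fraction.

Total count 112 over total exposure 8 hours.
After the first batch: Gamma(34 + 112, 11 + 8) = Gamma(146, 19).
Total count: 11 + 2 + 23 + 20 + 27 = 83.
Total exposure: 6 + 1 + 6 + 4 + 7 = 24 hours.
After the second batch: Gamma(146 + 83, 19 + 24) = Gamma(229, 43).
Predictive mean over a 4-hour window = T·E[λ|data] = 4·229/43 = 916/43.

916/43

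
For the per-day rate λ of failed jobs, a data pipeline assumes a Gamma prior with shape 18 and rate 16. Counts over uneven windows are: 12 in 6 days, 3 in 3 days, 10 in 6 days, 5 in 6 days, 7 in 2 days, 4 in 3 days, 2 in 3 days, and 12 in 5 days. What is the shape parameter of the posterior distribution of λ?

73

Total count: 12 + 3 + 10 + 5 + 7 + 4 + 2 + 12 = 55.
Total exposure: 6 + 3 + 6 + 6 + 2 + 3 + 3 + 5 = 34 days.
The Gamma prior is conjugate for the Poisson rate, so λ | data ~ Gamma(18+55, 16+34) = Gamma(73, 50).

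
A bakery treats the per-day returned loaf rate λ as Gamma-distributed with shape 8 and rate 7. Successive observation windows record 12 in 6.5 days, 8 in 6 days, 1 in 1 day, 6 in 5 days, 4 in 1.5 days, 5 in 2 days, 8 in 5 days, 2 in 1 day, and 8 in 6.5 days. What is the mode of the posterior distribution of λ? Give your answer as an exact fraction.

Total count: 12 + 8 + 1 + 6 + 4 + 5 + 8 + 2 + 8 = 54.
Total exposure: 6.5 + 6 + 1 + 5 + 1.5 + 2 + 5 + 1 + 6.5 = 34.5 days.
The Gamma prior is conjugate for the Poisson rate, so λ | data ~ Gamma(8+54, 7+34.5) = Gamma(62, 83/2).
Posterior mode = (α'−1)/β' = 61/(83/2) = 122/83.

122/83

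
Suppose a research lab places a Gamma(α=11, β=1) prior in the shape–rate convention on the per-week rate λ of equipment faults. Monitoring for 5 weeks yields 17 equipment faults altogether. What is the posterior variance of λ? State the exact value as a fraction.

7/9

Total count 17 over total exposure 5 weeks.
The Gamma prior is conjugate for the Poisson rate, so λ | data ~ Gamma(11+17, 1+5) = Gamma(28, 6).
Posterior variance = α'/β'² = 28/36 = 7/9.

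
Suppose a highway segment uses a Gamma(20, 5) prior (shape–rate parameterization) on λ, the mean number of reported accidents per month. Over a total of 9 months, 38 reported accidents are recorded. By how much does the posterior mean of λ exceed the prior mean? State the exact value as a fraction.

1/7

Total count 38 over total exposure 9 months.
Posterior: α' = 20 + 38 = 58, β' = 5 + 9 = 14.
Posterior mean = 58/14 = 29/7; prior mean = 20/5 = 4. Difference = 29/7 − 4 = 1/7.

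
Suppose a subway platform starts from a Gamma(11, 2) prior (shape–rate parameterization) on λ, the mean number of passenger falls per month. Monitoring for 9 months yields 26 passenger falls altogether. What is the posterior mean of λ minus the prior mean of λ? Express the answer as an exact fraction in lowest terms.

-47/22

Total count 26 over total exposure 9 months.
The Gamma prior is conjugate for the Poisson rate, so λ | data ~ Gamma(11+26, 2+9) = Gamma(37, 11).
Posterior mean = 37/11 = 37/11; prior mean = 11/2 = 11/2. Difference = 37/11 − 11/2 = -47/22.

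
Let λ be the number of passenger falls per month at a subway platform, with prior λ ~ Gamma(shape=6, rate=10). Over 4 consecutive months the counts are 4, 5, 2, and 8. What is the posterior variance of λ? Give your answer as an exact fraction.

25/196

Total count: 4 + 5 + 2 + 8 = 19.
Total exposure: 4 months.
Posterior: α' = 6 + 19 = 25, β' = 10 + 4 = 14.
Posterior variance = α'/β'² = 25/196.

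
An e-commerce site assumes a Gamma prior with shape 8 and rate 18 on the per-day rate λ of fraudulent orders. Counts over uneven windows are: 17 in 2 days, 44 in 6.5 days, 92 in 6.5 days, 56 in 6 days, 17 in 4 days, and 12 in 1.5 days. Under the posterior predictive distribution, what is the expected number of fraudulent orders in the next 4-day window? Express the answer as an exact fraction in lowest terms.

Total count: 17 + 44 + 92 + 56 + 17 + 12 = 238.
Total exposure: 2 + 6.5 + 6.5 + 6 + 4 + 1.5 = 26.5 days.
Conjugate update: add total count to the shape and total exposure to the rate, giving Gamma(246, 89/2).
Predictive mean over a 4-day window = T·E[λ|data] = 4·246/(89/2) = 1968/89.

1968/89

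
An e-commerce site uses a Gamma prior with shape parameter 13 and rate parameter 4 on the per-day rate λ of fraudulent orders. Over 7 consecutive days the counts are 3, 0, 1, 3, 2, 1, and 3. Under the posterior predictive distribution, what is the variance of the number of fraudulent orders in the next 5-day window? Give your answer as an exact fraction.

2080/121

Total count: 3 + 0 + 1 + 3 + 2 + 1 + 3 = 13.
Total exposure: 7 days.
The Gamma prior is conjugate for the Poisson rate, so λ | data ~ Gamma(13+13, 4+7) = Gamma(26, 11).
The posterior predictive for a window of length T is Negative Binomial with variance T·α'·(β'+T)/β'² = 5·26·16/121 = 2080/121.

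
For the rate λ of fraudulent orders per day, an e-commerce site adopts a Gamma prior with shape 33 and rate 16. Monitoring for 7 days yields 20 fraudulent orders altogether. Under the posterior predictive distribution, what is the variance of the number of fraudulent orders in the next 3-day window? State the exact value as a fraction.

Total count 20 over total exposure 7 days.
By Gamma–Poisson conjugacy, the posterior is Gamma(α + Σx, β + Σt) = Gamma(33 + 20, 16 + 7) = Gamma(53, 23).
The posterior predictive for a window of length T is Negative Binomial with variance T·α'·(β'+T)/β'² = 3·53·26/529 = 4134/529.

4134/529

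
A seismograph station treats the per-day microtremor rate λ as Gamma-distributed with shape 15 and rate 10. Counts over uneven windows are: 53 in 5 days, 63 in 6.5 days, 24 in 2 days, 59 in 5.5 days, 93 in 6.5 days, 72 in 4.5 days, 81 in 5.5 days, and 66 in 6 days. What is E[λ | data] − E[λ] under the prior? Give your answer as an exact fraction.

1795/206

Total count: 53 + 63 + 24 + 59 + 93 + 72 + 81 + 66 = 511.
Total exposure: 5 + 6.5 + 2 + 5.5 + 6.5 + 4.5 + 5.5 + 6 = 41.5 days.
Conjugate update: add total count to the shape and total exposure to the rate, giving Gamma(526, 103/2).
Posterior mean = 526/(103/2) = 1052/103; prior mean = 15/10 = 3/2. Difference = 1052/103 − 3/2 = 1795/206.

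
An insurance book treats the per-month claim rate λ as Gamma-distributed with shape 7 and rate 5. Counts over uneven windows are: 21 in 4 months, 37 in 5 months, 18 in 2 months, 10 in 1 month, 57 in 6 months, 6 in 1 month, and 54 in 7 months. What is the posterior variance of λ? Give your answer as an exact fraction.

Total count: 21 + 37 + 18 + 10 + 57 + 6 + 54 = 203.
Total exposure: 4 + 5 + 2 + 1 + 6 + 1 + 7 = 26 months.
Gamma(α, β) with Poisson data over total exposure Σt gives posterior Gamma(α+Σx, β+Σt) = Gamma(210, 31).
Posterior variance = α'/β'² = 210/961.

210/961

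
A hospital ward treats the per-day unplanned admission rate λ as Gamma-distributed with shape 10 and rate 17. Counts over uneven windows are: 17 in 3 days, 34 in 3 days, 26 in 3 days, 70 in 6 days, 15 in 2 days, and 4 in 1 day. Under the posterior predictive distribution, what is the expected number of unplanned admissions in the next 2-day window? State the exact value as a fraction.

352/35

Total count: 17 + 34 + 26 + 70 + 15 + 4 = 166.
Total exposure: 3 + 3 + 3 + 6 + 2 + 1 = 18 days.
The Gamma prior is conjugate for the Poisson rate, so λ | data ~ Gamma(10+166, 17+18) = Gamma(176, 35).
Predictive mean over a 2-day window = T·E[λ|data] = 2·176/35 = 352/35.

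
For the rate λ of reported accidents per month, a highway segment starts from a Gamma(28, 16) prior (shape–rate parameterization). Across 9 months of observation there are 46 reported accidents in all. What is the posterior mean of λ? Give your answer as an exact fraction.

Total count 46 over total exposure 9 months.
Gamma(α, β) with Poisson data over total exposure Σt gives posterior Gamma(α+Σx, β+Σt) = Gamma(74, 25).
Posterior mean = α'/β' = 74/25.

74/25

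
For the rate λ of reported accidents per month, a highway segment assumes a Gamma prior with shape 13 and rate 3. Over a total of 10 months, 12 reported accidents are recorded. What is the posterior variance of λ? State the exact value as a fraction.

Total count 12 over total exposure 10 months.
Conjugate update: add total count to the shape and total exposure to the rate, giving Gamma(25, 13).
Posterior variance = α'/β'² = 25/169.

25/169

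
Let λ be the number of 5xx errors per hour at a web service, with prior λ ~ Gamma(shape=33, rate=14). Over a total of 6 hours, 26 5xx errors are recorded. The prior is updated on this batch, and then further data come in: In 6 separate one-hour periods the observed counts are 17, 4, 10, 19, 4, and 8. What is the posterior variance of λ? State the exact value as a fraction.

121/676

Total count 26 over total exposure 6 hours.
After the first batch: Gamma(33 + 26, 14 + 6) = Gamma(59, 20).
Total count: 17 + 4 + 10 + 19 + 4 + 8 = 62.
Total exposure: 6 hours.
After the second batch: Gamma(59 + 62, 20 + 6) = Gamma(121, 26).
Posterior variance = α'/β'² = 121/676.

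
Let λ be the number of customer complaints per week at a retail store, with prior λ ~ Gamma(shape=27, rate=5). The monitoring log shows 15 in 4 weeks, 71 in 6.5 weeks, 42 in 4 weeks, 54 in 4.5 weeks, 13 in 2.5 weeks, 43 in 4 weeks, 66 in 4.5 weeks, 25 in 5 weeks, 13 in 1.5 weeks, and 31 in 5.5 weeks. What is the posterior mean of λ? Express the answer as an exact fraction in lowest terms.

400/47

Total count: 15 + 71 + 42 + 54 + 13 + 43 + 66 + 25 + 13 + 31 = 373.
Total exposure: 4 + 6.5 + 4 + 4.5 + 2.5 + 4 + 4.5 + 5 + 1.5 + 5.5 = 42 weeks.
Gamma(α, β) with Poisson data over total exposure Σt gives posterior Gamma(α+Σx, β+Σt) = Gamma(400, 47).
Posterior mean = α'/β' = 400/47.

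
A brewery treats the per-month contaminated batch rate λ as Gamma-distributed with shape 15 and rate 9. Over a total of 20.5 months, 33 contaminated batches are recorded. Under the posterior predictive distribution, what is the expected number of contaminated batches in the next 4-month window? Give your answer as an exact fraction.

Total count 33 over total exposure 20.5 months.
Gamma(α, β) with Poisson data over total exposure Σt gives posterior Gamma(α+Σx, β+Σt) = Gamma(48, 59/2).
Predictive mean over a 4-month window = T·E[λ|data] = 4·48/(59/2) = 384/59.

384/59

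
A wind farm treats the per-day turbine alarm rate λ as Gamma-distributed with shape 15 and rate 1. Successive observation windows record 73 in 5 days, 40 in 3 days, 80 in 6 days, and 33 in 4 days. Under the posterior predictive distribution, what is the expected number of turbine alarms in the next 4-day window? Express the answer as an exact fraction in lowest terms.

964/19

Total count: 73 + 40 + 80 + 33 = 226.
Total exposure: 5 + 3 + 6 + 4 = 18 days.
By Gamma–Poisson conjugacy, the posterior is Gamma(α + Σx, β + Σt) = Gamma(15 + 226, 1 + 18) = Gamma(241, 19).
Predictive mean over a 4-day window = T·E[λ|data] = 4·241/19 = 964/19.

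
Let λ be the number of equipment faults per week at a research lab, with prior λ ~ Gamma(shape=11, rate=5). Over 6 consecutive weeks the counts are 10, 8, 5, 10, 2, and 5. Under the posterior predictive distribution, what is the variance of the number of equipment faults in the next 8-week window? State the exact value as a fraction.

7752/121

Total count: 10 + 8 + 5 + 10 + 2 + 5 = 40.
Total exposure: 6 weeks.
By Gamma–Poisson conjugacy, the posterior is Gamma(α + Σx, β + Σt) = Gamma(11 + 40, 5 + 6) = Gamma(51, 11).
The posterior predictive for a window of length T is Negative Binomial with variance T·α'·(β'+T)/β'² = 8·51·19/121 = 7752/121.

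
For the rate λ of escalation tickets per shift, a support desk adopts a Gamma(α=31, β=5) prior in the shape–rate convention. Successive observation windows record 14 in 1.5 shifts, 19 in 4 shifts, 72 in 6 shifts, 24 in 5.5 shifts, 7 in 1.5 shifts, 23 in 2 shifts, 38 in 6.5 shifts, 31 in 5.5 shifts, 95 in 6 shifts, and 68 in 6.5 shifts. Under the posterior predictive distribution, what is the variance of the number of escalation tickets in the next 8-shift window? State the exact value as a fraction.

Total count: 14 + 19 + 72 + 24 + 7 + 23 + 38 + 31 + 95 + 68 = 391.
Total exposure: 1.5 + 4 + 6 + 5.5 + 1.5 + 2 + 6.5 + 5.5 + 6 + 6.5 = 45 shifts.
By Gamma–Poisson conjugacy, the posterior is Gamma(α + Σx, β + Σt) = Gamma(31 + 391, 5 + 45) = Gamma(422, 50).
The posterior predictive for a window of length T is Negative Binomial with variance T·α'·(β'+T)/β'² = 8·422·58/2500 = 48952/625.

48952/625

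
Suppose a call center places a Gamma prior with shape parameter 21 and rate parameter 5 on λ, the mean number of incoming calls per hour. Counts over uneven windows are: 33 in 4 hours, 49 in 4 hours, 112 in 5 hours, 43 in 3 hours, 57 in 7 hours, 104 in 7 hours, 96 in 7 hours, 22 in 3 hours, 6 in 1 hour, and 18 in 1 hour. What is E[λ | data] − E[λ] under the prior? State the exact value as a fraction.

1818/235

Total count: 33 + 49 + 112 + 43 + 57 + 104 + 96 + 22 + 6 + 18 = 540.
Total exposure: 4 + 4 + 5 + 3 + 7 + 7 + 7 + 3 + 1 + 1 = 42 hours.
The Gamma prior is conjugate for the Poisson rate, so λ | data ~ Gamma(21+540, 5+42) = Gamma(561, 47).
Posterior mean = 561/47 = 561/47; prior mean = 21/5 = 21/5. Difference = 561/47 − 21/5 = 1818/235.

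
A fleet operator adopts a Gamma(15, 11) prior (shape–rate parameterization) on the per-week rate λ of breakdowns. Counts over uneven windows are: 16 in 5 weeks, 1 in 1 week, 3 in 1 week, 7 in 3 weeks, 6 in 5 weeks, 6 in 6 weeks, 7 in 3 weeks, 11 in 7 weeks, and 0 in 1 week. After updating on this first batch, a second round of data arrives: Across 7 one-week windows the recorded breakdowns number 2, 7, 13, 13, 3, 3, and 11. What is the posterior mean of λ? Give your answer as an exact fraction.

62/25

Total count: 16 + 1 + 3 + 7 + 6 + 6 + 7 + 11 + 0 = 57.
Total exposure: 5 + 1 + 1 + 3 + 5 + 6 + 3 + 7 + 1 = 32 weeks.
After the first batch: Gamma(15 + 57, 11 + 32) = Gamma(72, 43).
Total count: 2 + 7 + 13 + 13 + 3 + 3 + 11 = 52.
Total exposure: 7 weeks.
After the second batch: Gamma(72 + 52, 43 + 7) = Gamma(124, 50).
Posterior mean = α'/β' = 124/50 = 62/25.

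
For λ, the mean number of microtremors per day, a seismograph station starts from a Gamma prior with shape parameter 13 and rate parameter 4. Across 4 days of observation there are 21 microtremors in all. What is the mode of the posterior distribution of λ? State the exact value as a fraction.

Total count 21 over total exposure 4 days.
The Gamma prior is conjugate for the Poisson rate, so λ | data ~ Gamma(13+21, 4+4) = Gamma(34, 8).
Posterior mode = (α'−1)/β' = 33/8.

33/8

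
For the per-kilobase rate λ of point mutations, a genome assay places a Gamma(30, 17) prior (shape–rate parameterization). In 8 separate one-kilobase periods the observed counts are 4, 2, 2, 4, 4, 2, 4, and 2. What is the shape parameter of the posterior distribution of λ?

54

Total count: 4 + 2 + 2 + 4 + 4 + 2 + 4 + 2 = 24.
Total exposure: 8 kilobases.
Gamma(α, β) with Poisson data over total exposure Σt gives posterior Gamma(α+Σx, β+Σt) = Gamma(54, 25).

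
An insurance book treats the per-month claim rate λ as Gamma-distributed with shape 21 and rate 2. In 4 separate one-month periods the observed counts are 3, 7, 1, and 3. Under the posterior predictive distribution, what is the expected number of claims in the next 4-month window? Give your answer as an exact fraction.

70/3

Total count: 3 + 7 + 1 + 3 = 14.
Total exposure: 4 months.
Gamma(α, β) with Poisson data over total exposure Σt gives posterior Gamma(α+Σx, β+Σt) = Gamma(35, 6).
Predictive mean over a 4-month window = T·E[λ|data] = 4·35/6 = 70/3.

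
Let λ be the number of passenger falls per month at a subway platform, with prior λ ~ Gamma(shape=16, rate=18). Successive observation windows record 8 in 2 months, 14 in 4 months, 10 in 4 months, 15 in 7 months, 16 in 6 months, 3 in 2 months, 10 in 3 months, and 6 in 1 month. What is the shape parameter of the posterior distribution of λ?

Total count: 8 + 14 + 10 + 15 + 16 + 3 + 10 + 6 = 82.
Total exposure: 2 + 4 + 4 + 7 + 6 + 2 + 3 + 1 = 29 months.
By Gamma–Poisson conjugacy, the posterior is Gamma(α + Σx, β + Σt) = Gamma(16 + 82, 18 + 29) = Gamma(98, 47).

98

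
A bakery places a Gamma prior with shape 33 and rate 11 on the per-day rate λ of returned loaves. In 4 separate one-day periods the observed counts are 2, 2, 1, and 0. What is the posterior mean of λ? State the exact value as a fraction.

38/15

Total count: 2 + 2 + 1 + 0 = 5.
Total exposure: 4 days.
By Gamma–Poisson conjugacy, the posterior is Gamma(α + Σx, β + Σt) = Gamma(33 + 5, 11 + 4) = Gamma(38, 15).
Posterior mean = α'/β' = 38/15.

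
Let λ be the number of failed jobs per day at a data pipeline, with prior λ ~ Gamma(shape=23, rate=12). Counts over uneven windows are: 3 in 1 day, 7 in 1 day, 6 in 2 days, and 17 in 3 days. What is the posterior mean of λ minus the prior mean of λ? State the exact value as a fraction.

235/228

Total count: 3 + 7 + 6 + 17 = 33.
Total exposure: 1 + 1 + 2 + 3 = 7 days.
Gamma(α, β) with Poisson data over total exposure Σt gives posterior Gamma(α+Σx, β+Σt) = Gamma(56, 19).
Posterior mean = 56/19 = 56/19; prior mean = 23/12 = 23/12. Difference = 56/19 − 23/12 = 235/228.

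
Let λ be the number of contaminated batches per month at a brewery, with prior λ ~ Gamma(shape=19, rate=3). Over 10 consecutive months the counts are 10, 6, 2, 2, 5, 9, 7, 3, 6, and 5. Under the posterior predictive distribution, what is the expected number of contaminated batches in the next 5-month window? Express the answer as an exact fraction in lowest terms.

370/13

Total count: 10 + 6 + 2 + 2 + 5 + 9 + 7 + 3 + 6 + 5 = 55.
Total exposure: 10 months.
Posterior: α' = 19 + 55 = 74, β' = 3 + 10 = 13.
Predictive mean over a 5-month window = T·E[λ|data] = 5·74/13 = 370/13.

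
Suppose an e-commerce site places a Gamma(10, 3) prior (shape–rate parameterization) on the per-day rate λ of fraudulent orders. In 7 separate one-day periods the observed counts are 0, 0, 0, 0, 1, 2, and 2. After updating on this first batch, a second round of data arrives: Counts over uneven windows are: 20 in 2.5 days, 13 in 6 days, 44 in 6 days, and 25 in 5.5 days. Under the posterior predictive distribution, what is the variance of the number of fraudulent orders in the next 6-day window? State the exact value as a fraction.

702/25

Total count: 0 + 0 + 0 + 0 + 1 + 2 + 2 = 5.
Total exposure: 7 days.
After the first batch: Gamma(10 + 5, 3 + 7) = Gamma(15, 10).
Total count: 20 + 13 + 44 + 25 = 102.
Total exposure: 2.5 + 6 + 6 + 5.5 = 20 days.
After the second batch: Gamma(15 + 102, 10 + 20) = Gamma(117, 30).
The posterior predictive for a window of length T is Negative Binomial with variance T·α'·(β'+T)/β'² = 6·117·36/900 = 702/25.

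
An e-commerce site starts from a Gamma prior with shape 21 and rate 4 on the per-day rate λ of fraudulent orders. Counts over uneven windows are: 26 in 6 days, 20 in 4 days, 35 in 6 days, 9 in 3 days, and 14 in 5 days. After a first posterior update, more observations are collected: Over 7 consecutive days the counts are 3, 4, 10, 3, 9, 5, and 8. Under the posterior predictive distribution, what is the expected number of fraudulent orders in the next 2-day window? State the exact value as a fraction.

Total count: 26 + 20 + 35 + 9 + 14 = 104.
Total exposure: 6 + 4 + 6 + 3 + 5 = 24 days.
After the first batch: Gamma(21 + 104, 4 + 24) = Gamma(125, 28).
Total count: 3 + 4 + 10 + 3 + 9 + 5 + 8 = 42.
Total exposure: 7 days.
After the second batch: Gamma(125 + 42, 28 + 7) = Gamma(167, 35).
Predictive mean over a 2-day window = T·E[λ|data] = 2·167/35 = 334/35.

334/35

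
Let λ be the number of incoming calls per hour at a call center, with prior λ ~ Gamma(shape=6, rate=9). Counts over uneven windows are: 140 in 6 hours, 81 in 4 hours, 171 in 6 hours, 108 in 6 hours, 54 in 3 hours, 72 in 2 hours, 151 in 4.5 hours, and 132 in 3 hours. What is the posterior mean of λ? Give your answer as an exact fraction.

610/29

Total count: 140 + 81 + 171 + 108 + 54 + 72 + 151 + 132 = 909.
Total exposure: 6 + 4 + 6 + 6 + 3 + 2 + 4.5 + 3 = 34.5 hours.
Posterior: α' = 6 + 909 = 915, β' = 9 + 34.5 = 87/2.
Posterior mean = α'/β' = 915/(87/2) = 610/29.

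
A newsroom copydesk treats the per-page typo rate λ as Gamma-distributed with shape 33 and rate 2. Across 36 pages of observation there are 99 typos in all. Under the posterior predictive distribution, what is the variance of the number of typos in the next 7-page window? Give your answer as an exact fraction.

Total count 99 over total exposure 36 pages.
Posterior: α' = 33 + 99 = 132, β' = 2 + 36 = 38.
The posterior predictive for a window of length T is Negative Binomial with variance T·α'·(β'+T)/β'² = 7·132·45/1444 = 10395/361.

10395/361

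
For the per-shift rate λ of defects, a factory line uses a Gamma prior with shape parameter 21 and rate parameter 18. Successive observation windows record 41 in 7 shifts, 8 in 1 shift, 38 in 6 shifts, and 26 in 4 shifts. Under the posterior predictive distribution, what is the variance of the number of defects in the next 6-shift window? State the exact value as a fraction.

Total count: 41 + 8 + 38 + 26 = 113.
Total exposure: 7 + 1 + 6 + 4 = 18 shifts.
The Gamma prior is conjugate for the Poisson rate, so λ | data ~ Gamma(21+113, 18+18) = Gamma(134, 36).
The posterior predictive for a window of length T is Negative Binomial with variance T·α'·(β'+T)/β'² = 6·134·42/1296 = 469/18.

469/18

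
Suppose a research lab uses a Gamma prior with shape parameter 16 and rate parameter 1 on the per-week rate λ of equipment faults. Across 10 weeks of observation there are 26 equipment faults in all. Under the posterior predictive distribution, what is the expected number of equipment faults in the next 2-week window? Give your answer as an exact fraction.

Total count 26 over total exposure 10 weeks.
Conjugate update: add total count to the shape and total exposure to the rate, giving Gamma(42, 11).
Predictive mean over a 2-week window = T·E[λ|data] = 2·42/11 = 84/11.

84/11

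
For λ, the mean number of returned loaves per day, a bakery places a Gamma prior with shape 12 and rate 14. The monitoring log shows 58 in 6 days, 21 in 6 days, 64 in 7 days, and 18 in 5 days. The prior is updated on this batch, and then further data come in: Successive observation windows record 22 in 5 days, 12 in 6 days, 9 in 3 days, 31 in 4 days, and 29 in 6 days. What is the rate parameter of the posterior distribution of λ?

62

Total count: 58 + 21 + 64 + 18 = 161.
Total exposure: 6 + 6 + 7 + 5 = 24 days.
After the first batch: Gamma(12 + 161, 14 + 24) = Gamma(173, 38).
Total count: 22 + 12 + 9 + 31 + 29 = 103.
Total exposure: 5 + 6 + 3 + 4 + 6 = 24 days.
After the second batch: Gamma(173 + 103, 38 + 24) = Gamma(276, 62).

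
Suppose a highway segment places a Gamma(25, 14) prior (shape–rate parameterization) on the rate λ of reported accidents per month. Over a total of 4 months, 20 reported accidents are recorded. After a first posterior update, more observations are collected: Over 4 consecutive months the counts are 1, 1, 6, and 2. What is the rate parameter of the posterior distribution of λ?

22

Total count 20 over total exposure 4 months.
After the first batch: Gamma(25 + 20, 14 + 4) = Gamma(45, 18).
Total count: 1 + 1 + 6 + 2 = 10.
Total exposure: 4 months.
After the second batch: Gamma(45 + 10, 18 + 4) = Gamma(55, 22).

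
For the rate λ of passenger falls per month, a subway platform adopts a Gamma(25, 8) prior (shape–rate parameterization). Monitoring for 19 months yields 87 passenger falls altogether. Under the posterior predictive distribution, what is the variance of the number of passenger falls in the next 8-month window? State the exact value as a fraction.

31360/729

Total count 87 over total exposure 19 months.
Conjugate update: add total count to the shape and total exposure to the rate, giving Gamma(112, 27).
The posterior predictive for a window of length T is Negative Binomial with variance T·α'·(β'+T)/β'² = 8·112·35/729 = 31360/729.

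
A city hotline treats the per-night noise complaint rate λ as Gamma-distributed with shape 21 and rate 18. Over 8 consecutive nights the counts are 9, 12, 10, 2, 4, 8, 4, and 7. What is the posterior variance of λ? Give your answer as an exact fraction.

Total count: 9 + 12 + 10 + 2 + 4 + 8 + 4 + 7 = 56.
Total exposure: 8 nights.
Conjugate update: add total count to the shape and total exposure to the rate, giving Gamma(77, 26).
Posterior variance = α'/β'² = 77/676.

77/676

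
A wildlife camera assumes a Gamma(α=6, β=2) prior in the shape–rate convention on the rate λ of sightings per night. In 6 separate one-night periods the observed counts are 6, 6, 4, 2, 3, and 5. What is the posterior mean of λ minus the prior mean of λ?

Total count: 6 + 6 + 4 + 2 + 3 + 5 = 26.
Total exposure: 6 nights.
Conjugate update: add total count to the shape and total exposure to the rate, giving Gamma(32, 8).
Posterior mean = 32/8 = 4; prior mean = 6/2 = 3. Difference = 4 − 3 = 1.

1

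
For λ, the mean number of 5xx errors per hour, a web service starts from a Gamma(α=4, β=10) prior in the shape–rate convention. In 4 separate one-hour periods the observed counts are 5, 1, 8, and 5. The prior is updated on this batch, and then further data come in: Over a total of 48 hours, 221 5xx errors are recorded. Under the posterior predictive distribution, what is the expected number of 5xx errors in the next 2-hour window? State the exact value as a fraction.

Total count: 5 + 1 + 8 + 5 = 19.
Total exposure: 4 hours.
After the first batch: Gamma(4 + 19, 10 + 4) = Gamma(23, 14).
Total count 221 over total exposure 48 hours.
After the second batch: Gamma(23 + 221, 14 + 48) = Gamma(244, 62).
Predictive mean over a 2-hour window = T·E[λ|data] = 2·244/62 = 244/31.

244/31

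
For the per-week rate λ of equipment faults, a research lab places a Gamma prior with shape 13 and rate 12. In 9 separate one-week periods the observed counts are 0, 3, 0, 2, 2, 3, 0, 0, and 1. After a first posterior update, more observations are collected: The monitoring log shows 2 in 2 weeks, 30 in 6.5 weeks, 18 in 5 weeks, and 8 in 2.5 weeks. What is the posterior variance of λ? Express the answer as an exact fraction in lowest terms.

Total count: 0 + 3 + 0 + 2 + 2 + 3 + 0 + 0 + 1 = 11.
Total exposure: 9 weeks.
After the first batch: Gamma(13 + 11, 12 + 9) = Gamma(24, 21).
Total count: 2 + 30 + 18 + 8 = 58.
Total exposure: 2 + 6.5 + 5 + 2.5 = 16 weeks.
After the second batch: Gamma(24 + 58, 21 + 16) = Gamma(82, 37).
Posterior variance = α'/β'² = 82/1369.

82/1369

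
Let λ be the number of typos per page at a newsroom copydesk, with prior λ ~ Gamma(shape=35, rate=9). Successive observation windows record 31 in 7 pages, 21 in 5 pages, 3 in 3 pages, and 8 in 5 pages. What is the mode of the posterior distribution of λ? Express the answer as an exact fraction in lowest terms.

97/29

Total count: 31 + 21 + 3 + 8 = 63.
Total exposure: 7 + 5 + 3 + 5 = 20 pages.
Posterior: α' = 35 + 63 = 98, β' = 9 + 20 = 29.
Posterior mode = (α'−1)/β' = 97/29.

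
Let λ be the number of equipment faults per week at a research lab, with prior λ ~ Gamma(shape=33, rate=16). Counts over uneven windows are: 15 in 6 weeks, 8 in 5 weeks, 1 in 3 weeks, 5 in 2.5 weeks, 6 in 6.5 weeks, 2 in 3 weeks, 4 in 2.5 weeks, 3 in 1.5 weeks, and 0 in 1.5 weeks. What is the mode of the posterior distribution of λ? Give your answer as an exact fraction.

Total count: 15 + 8 + 1 + 5 + 6 + 2 + 4 + 3 + 0 = 44.
Total exposure: 6 + 5 + 3 + 2.5 + 6.5 + 3 + 2.5 + 1.5 + 1.5 = 31.5 weeks.
Posterior: α' = 33 + 44 = 77, β' = 16 + 31.5 = 95/2.
Posterior mode = (α'−1)/β' = 76/(95/2) = 8/5.

8/5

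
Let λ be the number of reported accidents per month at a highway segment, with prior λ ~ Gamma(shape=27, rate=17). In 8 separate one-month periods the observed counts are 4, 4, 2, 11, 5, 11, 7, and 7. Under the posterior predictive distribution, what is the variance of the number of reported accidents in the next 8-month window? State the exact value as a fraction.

Total count: 4 + 4 + 2 + 11 + 5 + 11 + 7 + 7 = 51.
Total exposure: 8 months.
Conjugate update: add total count to the shape and total exposure to the rate, giving Gamma(78, 25).
The posterior predictive for a window of length T is Negative Binomial with variance T·α'·(β'+T)/β'² = 8·78·33/625 = 20592/625.

20592/625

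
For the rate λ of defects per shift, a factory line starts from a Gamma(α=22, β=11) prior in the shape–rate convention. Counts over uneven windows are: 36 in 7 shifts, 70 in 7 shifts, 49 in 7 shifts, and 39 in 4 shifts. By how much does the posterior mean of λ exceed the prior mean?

4

Total count: 36 + 70 + 49 + 39 = 194.
Total exposure: 7 + 7 + 7 + 4 = 25 shifts.
By Gamma–Poisson conjugacy, the posterior is Gamma(α + Σx, β + Σt) = Gamma(22 + 194, 11 + 25) = Gamma(216, 36).
Posterior mean = 216/36 = 6; prior mean = 22/11 = 2. Difference = 6 − 2 = 4.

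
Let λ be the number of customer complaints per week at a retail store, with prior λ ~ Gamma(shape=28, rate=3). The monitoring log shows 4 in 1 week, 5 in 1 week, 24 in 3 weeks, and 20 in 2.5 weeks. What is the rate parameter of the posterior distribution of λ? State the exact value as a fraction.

21/2

Total count: 4 + 5 + 24 + 20 = 53.
Total exposure: 1 + 1 + 3 + 2.5 = 7.5 weeks.
Posterior: α' = 28 + 53 = 81, β' = 3 + 7.5 = 21/2.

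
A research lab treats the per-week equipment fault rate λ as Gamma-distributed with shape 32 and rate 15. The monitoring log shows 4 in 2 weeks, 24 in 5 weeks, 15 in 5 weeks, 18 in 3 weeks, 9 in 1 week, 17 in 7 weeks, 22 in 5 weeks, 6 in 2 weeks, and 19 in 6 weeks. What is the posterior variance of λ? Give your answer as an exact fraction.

Total count: 4 + 24 + 15 + 18 + 9 + 17 + 22 + 6 + 19 = 134.
Total exposure: 2 + 5 + 5 + 3 + 1 + 7 + 5 + 2 + 6 = 36 weeks.
Gamma(α, β) with Poisson data over total exposure Σt gives posterior Gamma(α+Σx, β+Σt) = Gamma(166, 51).
Posterior variance = α'/β'² = 166/2601.

166/2601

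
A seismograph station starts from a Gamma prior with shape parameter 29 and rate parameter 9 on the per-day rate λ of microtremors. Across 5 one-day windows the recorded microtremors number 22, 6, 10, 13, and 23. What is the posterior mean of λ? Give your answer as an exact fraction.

Total count: 22 + 6 + 10 + 13 + 23 = 74.
Total exposure: 5 days.
The Gamma prior is conjugate for the Poisson rate, so λ | data ~ Gamma(29+74, 9+5) = Gamma(103, 14).
Posterior mean = α'/β' = 103/14.

103/14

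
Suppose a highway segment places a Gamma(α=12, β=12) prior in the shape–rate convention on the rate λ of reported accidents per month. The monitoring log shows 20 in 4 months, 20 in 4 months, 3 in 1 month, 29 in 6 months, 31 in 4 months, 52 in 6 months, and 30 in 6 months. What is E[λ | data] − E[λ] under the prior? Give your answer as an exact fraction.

Total count: 20 + 20 + 3 + 29 + 31 + 52 + 30 = 185.
Total exposure: 4 + 4 + 1 + 6 + 4 + 6 + 6 = 31 months.
Conjugate update: add total count to the shape and total exposure to the rate, giving Gamma(197, 43).
Posterior mean = 197/43 = 197/43; prior mean = 12/12 = 1. Difference = 197/43 − 1 = 154/43.

154/43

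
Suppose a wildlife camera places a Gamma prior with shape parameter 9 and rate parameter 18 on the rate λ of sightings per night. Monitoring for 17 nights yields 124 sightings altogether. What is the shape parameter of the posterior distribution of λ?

133

Total count 124 over total exposure 17 nights.
The Gamma prior is conjugate for the Poisson rate, so λ | data ~ Gamma(9+124, 18+17) = Gamma(133, 35).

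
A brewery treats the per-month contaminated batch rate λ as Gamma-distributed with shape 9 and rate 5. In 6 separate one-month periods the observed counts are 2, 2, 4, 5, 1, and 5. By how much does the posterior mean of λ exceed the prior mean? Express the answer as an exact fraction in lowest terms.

Total count: 2 + 2 + 4 + 5 + 1 + 5 = 19.
Total exposure: 6 months.
Gamma(α, β) with Poisson data over total exposure Σt gives posterior Gamma(α+Σx, β+Σt) = Gamma(28, 11).
Posterior mean = 28/11 = 28/11; prior mean = 9/5 = 9/5. Difference = 28/11 − 9/5 = 41/55.

41/55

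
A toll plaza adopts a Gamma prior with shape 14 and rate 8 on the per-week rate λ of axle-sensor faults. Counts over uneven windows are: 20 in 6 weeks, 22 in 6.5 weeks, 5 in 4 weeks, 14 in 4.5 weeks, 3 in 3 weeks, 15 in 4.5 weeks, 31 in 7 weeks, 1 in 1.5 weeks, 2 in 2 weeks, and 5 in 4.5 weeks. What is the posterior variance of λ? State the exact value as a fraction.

Total count: 20 + 22 + 5 + 14 + 3 + 15 + 31 + 1 + 2 + 5 = 118.
Total exposure: 6 + 6.5 + 4 + 4.5 + 3 + 4.5 + 7 + 1.5 + 2 + 4.5 = 43.5 weeks.
Gamma(α, β) with Poisson data over total exposure Σt gives posterior Gamma(α+Σx, β+Σt) = Gamma(132, 103/2).
Posterior variance = α'/β'² = 132/(10609/4) = 528/10609.

528/10609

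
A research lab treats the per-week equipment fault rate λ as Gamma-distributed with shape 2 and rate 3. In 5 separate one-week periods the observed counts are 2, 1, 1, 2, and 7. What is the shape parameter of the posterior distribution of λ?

Total count: 2 + 1 + 1 + 2 + 7 = 13.
Total exposure: 5 weeks.
Conjugate update: add total count to the shape and total exposure to the rate, giving Gamma(15, 8).

15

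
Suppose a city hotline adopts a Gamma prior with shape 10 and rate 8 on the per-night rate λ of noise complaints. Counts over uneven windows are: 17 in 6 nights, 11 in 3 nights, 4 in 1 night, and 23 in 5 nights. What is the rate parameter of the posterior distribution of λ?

23

Total count: 17 + 11 + 4 + 23 = 55.
Total exposure: 6 + 3 + 1 + 5 = 15 nights.
By Gamma–Poisson conjugacy, the posterior is Gamma(α + Σx, β + Σt) = Gamma(10 + 55, 8 + 15) = Gamma(65, 23).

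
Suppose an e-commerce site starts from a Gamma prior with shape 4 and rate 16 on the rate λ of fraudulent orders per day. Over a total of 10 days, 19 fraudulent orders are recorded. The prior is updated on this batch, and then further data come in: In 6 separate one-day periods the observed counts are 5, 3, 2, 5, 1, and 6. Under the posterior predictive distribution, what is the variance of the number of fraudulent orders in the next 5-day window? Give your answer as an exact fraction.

Total count 19 over total exposure 10 days.
After the first batch: Gamma(4 + 19, 16 + 10) = Gamma(23, 26).
Total count: 5 + 3 + 2 + 5 + 1 + 6 = 22.
Total exposure: 6 days.
After the second batch: Gamma(23 + 22, 26 + 6) = Gamma(45, 32).
The posterior predictive for a window of length T is Negative Binomial with variance T·α'·(β'+T)/β'² = 5·45·37/1024 = 8325/1024.

8325/1024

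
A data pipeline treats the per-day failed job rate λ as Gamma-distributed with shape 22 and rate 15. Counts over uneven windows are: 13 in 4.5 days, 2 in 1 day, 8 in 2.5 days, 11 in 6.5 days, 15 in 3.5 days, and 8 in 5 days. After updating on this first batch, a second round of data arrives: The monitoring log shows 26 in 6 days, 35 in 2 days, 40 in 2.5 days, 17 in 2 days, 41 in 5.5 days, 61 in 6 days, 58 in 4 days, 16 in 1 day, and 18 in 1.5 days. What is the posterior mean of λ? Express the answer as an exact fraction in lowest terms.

Total count: 13 + 2 + 8 + 11 + 15 + 8 = 57.
Total exposure: 4.5 + 1 + 2.5 + 6.5 + 3.5 + 5 = 23 days.
After the first batch: Gamma(22 + 57, 15 + 23) = Gamma(79, 38).
Total count: 26 + 35 + 40 + 17 + 41 + 61 + 58 + 16 + 18 = 312.
Total exposure: 6 + 2 + 2.5 + 2 + 5.5 + 6 + 4 + 1 + 1.5 = 30.5 days.
After the second batch: Gamma(79 + 312, 38 + 30.5) = Gamma(391, 137/2).
Posterior mean = α'/β' = 391/(137/2) = 782/137.

782/137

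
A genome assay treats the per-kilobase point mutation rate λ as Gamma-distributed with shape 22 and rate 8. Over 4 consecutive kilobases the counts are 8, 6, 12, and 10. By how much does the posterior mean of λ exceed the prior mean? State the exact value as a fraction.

25/12

Total count: 8 + 6 + 12 + 10 = 36.
Total exposure: 4 kilobases.
Conjugate update: add total count to the shape and total exposure to the rate, giving Gamma(58, 12).
Posterior mean = 58/12 = 29/6; prior mean = 22/8 = 11/4. Difference = 29/6 − 11/4 = 25/12.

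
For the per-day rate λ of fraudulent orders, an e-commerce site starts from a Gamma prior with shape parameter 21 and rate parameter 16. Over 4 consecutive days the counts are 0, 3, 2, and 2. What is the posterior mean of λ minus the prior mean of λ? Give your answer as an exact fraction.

7/80

Total count: 0 + 3 + 2 + 2 = 7.
Total exposure: 4 days.
The Gamma prior is conjugate for the Poisson rate, so λ | data ~ Gamma(21+7, 16+4) = Gamma(28, 20).
Posterior mean = 28/20 = 7/5; prior mean = 21/16 = 21/16. Difference = 7/5 − 21/16 = 7/80.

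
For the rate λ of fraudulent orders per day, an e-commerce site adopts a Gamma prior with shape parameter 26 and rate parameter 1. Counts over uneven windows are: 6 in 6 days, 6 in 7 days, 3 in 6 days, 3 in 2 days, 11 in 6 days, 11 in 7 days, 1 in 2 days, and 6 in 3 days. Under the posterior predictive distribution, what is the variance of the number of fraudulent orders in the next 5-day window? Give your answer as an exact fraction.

657/64

Total count: 6 + 6 + 3 + 3 + 11 + 11 + 1 + 6 = 47.
Total exposure: 6 + 7 + 6 + 2 + 6 + 7 + 2 + 3 = 39 days.
Posterior: α' = 26 + 47 = 73, β' = 1 + 39 = 40.
The posterior predictive for a window of length T is Negative Binomial with variance T·α'·(β'+T)/β'² = 5·73·45/1600 = 657/64.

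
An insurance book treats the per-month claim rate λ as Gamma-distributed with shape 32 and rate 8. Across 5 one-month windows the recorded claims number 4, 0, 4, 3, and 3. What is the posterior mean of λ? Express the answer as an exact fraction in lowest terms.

Total count: 4 + 0 + 4 + 3 + 3 = 14.
Total exposure: 5 months.
By Gamma–Poisson conjugacy, the posterior is Gamma(α + Σx, β + Σt) = Gamma(32 + 14, 8 + 5) = Gamma(46, 13).
Posterior mean = α'/β' = 46/13.

46/13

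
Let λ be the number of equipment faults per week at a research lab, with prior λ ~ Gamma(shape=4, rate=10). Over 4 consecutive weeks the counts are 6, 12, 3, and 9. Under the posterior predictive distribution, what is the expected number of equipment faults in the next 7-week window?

17

Total count: 6 + 12 + 3 + 9 = 30.
Total exposure: 4 weeks.
Gamma(α, β) with Poisson data over total exposure Σt gives posterior Gamma(α+Σx, β+Σt) = Gamma(34, 14).
Predictive mean over a 7-week window = T·E[λ|data] = 7·34/14 = 17.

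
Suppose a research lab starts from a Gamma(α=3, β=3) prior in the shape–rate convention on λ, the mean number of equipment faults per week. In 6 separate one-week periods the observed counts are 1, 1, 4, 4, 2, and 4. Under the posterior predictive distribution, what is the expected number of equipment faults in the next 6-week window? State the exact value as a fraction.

38/3

Total count: 1 + 1 + 4 + 4 + 2 + 4 = 16.
Total exposure: 6 weeks.
Gamma(α, β) with Poisson data over total exposure Σt gives posterior Gamma(α+Σx, β+Σt) = Gamma(19, 9).
Predictive mean over a 6-week window = T·E[λ|data] = 6·19/9 = 38/3.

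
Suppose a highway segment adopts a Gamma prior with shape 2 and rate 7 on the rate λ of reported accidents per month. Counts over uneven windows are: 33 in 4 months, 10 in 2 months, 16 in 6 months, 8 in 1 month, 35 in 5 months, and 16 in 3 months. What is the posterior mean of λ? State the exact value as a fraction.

Total count: 33 + 10 + 16 + 8 + 35 + 16 = 118.
Total exposure: 4 + 2 + 6 + 1 + 5 + 3 = 21 months.
Posterior: α' = 2 + 118 = 120, β' = 7 + 21 = 28.
Posterior mean = α'/β' = 120/28 = 30/7.

30/7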